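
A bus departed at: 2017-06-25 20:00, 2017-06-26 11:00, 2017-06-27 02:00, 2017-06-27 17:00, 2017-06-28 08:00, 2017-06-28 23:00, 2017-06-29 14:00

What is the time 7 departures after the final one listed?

Gaps: 15, 15, 15, 15, 15, 15 hours — each event is 15 hours after the previous one.
2017-06-29 14:00 + 15 h = 2017-06-30 05:00.
2017-06-30 05:00 + 15 h = 2017-06-30 20:00.
2017-06-30 20:00 + 15 h = 2017-07-01 11:00.
2017-07-01 11:00 + 15 h = 2017-07-02 02:00.
2017-07-02 02:00 + 15 h = 2017-07-02 17:00.
2017-07-02 17:00 + 15 h = 2017-07-03 08:00.
2017-07-03 08:00 + 15 h = 2017-07-03 23:00.

2017-07-03 23:00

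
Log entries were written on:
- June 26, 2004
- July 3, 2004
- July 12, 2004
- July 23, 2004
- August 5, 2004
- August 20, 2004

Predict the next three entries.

The spacing grows by 2 each time: 7, 9, 11, 13, 15 days.
Next gap: 17 days. August 20, 2004 + 17 days = September 6, 2004.
Next gap: 19 days. September 6, 2004 + 19 days = September 25, 2004.
Next gap: 21 days. September 25, 2004 + 21 days = October 16, 2004.

September 6, 2004; September 25, 2004; October 16, 2004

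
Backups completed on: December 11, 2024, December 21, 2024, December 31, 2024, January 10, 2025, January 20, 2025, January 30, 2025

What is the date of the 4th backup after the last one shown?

The spacing is 10, 10, 10, 10, 10 days — always 10 days.
January 30, 2025 + 10 days = February 9, 2025.
February 9, 2025 + 10 days = February 19, 2025.
February 19, 2025 + 10 days = March 1, 2025.
March 1, 2025 + 10 days = March 11, 2025.

March 11, 2025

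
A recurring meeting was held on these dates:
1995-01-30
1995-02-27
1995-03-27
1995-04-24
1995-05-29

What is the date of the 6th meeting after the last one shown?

1995-11-27

All Mondays; the gaps (28, 28, 28, 35) vary with month length.
This is the last Monday of each month.
Last Monday of June 1995: 1995-06-26.
July 1995 ends with Monday 1995-07-31.
Last Monday of August 1995: 1995-08-28.
September 1995 ends with Monday 1995-09-25.
October 1995 ends with Monday 1995-10-30.
Last Monday of November 1995: 1995-11-27.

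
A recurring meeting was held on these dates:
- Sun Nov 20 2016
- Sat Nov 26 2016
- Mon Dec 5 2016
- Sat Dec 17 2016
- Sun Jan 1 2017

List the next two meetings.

Thu Jan 19 2017, Thu Feb 9 2017

Gaps: 6, 9, 12, 15 days — each gap is 3 larger than the previous one.
Next gap: 18 days. Sun Jan 1 2017 + 18 days = Thu Jan 19 2017.
Next gap: 21 days. Thu Jan 19 2017 + 21 days = Thu Feb 9 2017.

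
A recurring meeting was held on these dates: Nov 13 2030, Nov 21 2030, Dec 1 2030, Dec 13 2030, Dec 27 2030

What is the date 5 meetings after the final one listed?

Apr 6 2031

Intervals are 8, 10, 12, 14 days — an arithmetic progression with common difference 2.
Next gap: 16 days. Dec 27 2030 + 16 days = Jan 12 2031.
Next gap: 18 days. Jan 12 2031 + 18 days = Jan 30 2031.
Next gap: 20 days. Jan 30 2031 + 20 days = Feb 19 2031.
Next gap: 22 days. Feb 19 2031 + 22 days = Mar 13 2031.
Next gap: 24 days. Mar 13 2031 + 24 days = Apr 6 2031.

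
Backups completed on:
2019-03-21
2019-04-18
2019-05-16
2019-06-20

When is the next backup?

2019-07-18

All dates are Thursdays, 28, 28, 35 days apart.
Specifically, the 3rd Thursday of each month.
3rd Thursday of July 2019: 2019-07-18.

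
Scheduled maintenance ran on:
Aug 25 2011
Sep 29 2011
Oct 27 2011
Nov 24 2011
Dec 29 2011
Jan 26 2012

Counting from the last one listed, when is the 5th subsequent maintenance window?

All Thursdays; the gaps (35, 28, 28, 35, 28) vary with month length.
This is the last Thursday of each month.
February 2012 ends with Thursday Feb 23 2012.
March 2012 ends with Thursday Mar 29 2012.
Last Thursday of April 2012: Apr 26 2012.
May 2012 ends with Thursday May 31 2012.
Last Thursday of June 2012: Jun 28 2012.

Jun 28 2012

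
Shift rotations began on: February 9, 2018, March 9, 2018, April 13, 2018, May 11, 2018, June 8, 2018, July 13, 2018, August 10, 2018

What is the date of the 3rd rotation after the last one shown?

November 9, 2018

Gaps: 28, 35, 28, 28, 35, 28 days — a mix of 28 and 35. Every date is a Friday.
Each is the 2nd Friday of its month.
September 2018 — 2nd Friday is September 14, 2018.
2nd Friday of October 2018: October 12, 2018.
2nd Friday of November 2018: November 9, 2018.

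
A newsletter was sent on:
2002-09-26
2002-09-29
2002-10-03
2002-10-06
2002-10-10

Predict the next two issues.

Gaps: 3, 4, 3, 4 days — not constant, but cyclic with period 2.
The events fall on every Thursday and Sunday.
The following Sunday is 2002-10-13.
The following Thursday is 2002-10-17.

2002-10-13, 2002-10-17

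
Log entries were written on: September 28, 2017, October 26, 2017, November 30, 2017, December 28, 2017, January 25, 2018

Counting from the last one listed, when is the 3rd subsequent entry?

All Thursdays; the gaps (28, 35, 28, 28) vary with month length.
This is the last Thursday of each month.
February 2018 ends with Thursday February 22, 2018.
Last Thursday of March 2018: March 29, 2018.
April 2018 ends with Thursday April 26, 2018.

April 26, 2018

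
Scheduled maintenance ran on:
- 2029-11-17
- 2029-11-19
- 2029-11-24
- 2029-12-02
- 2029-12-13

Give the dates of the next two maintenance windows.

2029-12-27, 2030-01-13

The spacing grows by 3 each time: 2, 5, 8, 11 days.
Next gap: 14 days. 2029-12-13 + 14 days = 2029-12-27.
Next gap: 17 days. 2029-12-27 + 17 days = 2030-01-13.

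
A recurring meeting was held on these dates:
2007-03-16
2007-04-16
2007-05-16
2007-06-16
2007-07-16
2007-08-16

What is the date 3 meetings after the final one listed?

Gaps: 31, 30, 31, 30, 31 days — not constant. Every event is on the 16th of the month.
Pattern: the 16th of each month.
Next: September 2007 → 2007-09-16.
October 2007: 2007-10-16.
Next: November 2007 → 2007-11-16.

2007-11-16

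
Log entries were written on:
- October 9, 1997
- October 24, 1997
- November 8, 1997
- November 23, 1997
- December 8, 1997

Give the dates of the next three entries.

Every event comes 15 days after the last (15, 15, 15, 15).
December 8, 1997 + 15 days = December 23, 1997.
December 23, 1997 + 15 days = January 7, 1998.
January 7, 1998 + 15 days = January 22, 1998.

December 23, 1997; January 7, 1998; January 22, 1998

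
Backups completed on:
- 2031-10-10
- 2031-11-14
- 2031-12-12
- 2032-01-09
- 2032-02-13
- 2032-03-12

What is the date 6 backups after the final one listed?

Gaps: 35, 28, 28, 35, 28 days — a mix of 28 and 35. Every date is a Friday.
Each is the 2nd Friday of its month.
2nd Friday of April 2032: 2032-04-09.
2nd Friday of May 2032: 2032-05-14.
June 2032 — 2nd Friday is 2032-06-11.
July 2032 — 2nd Friday is 2032-07-09.
2nd Friday of August 2032: 2032-08-13.
2nd Friday of September 2032: 2032-09-10.

2032-09-10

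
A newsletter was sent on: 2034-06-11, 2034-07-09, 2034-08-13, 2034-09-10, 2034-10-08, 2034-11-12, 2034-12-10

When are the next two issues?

2035-01-14, 2035-02-11

Gaps: 28, 35, 28, 28, 35, 28 days — a mix of 28 and 35. Every date is a Sunday.
Each is the 2nd Sunday of its month.
2nd Sunday of January 2035: 2035-01-14.
2nd Sunday of February 2035: 2035-02-11.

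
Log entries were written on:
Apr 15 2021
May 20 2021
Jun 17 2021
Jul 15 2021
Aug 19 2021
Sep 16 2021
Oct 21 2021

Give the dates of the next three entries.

Nov 18 2021, Dec 16 2021, Jan 20 2022

These are Thursdays at 28- or 35-day spacing (35, 28, 28, 35, 28, 35).
The pattern: 3rd Thursday of the month.
November 2021 — 3rd Thursday is Nov 18 2021.
December 2021 — 3rd Thursday is Dec 16 2021.
January 2022 — 3rd Thursday is Jan 20 2022.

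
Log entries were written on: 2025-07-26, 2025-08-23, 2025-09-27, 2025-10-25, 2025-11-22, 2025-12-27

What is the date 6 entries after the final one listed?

All dates are Saturdays, 28, 35, 28, 28, 35 days apart.
Specifically, the 4th Saturday of each month.
4th Saturday of January 2026: 2026-01-24.
4th Saturday of February 2026: 2026-02-28.
4th Saturday of March 2026: 2026-03-28.
4th Saturday of April 2026: 2026-04-25.
May 2026 — 4th Saturday is 2026-05-23.
4th Saturday of June 2026: 2026-06-27.

2026-06-27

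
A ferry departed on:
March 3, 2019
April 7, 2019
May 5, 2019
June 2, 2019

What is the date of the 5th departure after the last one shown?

These are Sundays at 28- or 35-day spacing (35, 28, 28).
The pattern: 1st Sunday of the month.
1st Sunday of July 2019: July 7, 2019.
1st Sunday of August 2019: August 4, 2019.
1st Sunday of September 2019: September 1, 2019.
October 2019 — 1st Sunday is October 6, 2019.
1st Sunday of November 2019: November 3, 2019.

November 3, 2019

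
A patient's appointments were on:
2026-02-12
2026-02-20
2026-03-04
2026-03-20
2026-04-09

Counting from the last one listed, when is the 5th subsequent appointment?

2026-09-16

The spacing grows by 4 each time: 8, 12, 16, 20 days.
Next gap: 24 days. 2026-04-09 + 24 days = 2026-05-03.
Next gap: 28 days. 2026-05-03 + 28 days = 2026-05-31.
Next gap: 32 days. 2026-05-31 + 32 days = 2026-07-02.
Next gap: 36 days. 2026-07-02 + 36 days = 2026-08-07.
Next gap: 40 days. 2026-08-07 + 40 days = 2026-09-16.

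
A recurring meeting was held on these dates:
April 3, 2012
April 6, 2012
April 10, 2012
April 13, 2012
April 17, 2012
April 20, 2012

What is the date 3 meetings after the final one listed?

Gaps: 3, 4, 3, 4, 3 days — not constant, but cyclic with period 2.
The events fall on every Tuesday and Friday.
The following Tuesday is April 24, 2012.
Next Friday: April 27, 2012.
The following Tuesday is May 1, 2012.

May 1, 2012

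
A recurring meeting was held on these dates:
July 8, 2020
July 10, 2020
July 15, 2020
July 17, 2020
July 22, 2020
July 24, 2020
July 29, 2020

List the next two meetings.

July 31, 2020; August 5, 2020

The gap pattern 2, 5, 2, 5, 2, 5 repeats every 2 events.
These are the Wednesdays and Fridays of each week.
Next Friday: July 31, 2020.
The following Wednesday is August 5, 2020.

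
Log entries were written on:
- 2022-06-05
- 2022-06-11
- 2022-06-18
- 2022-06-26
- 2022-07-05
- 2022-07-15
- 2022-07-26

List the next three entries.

2022-08-07, 2022-08-20, 2022-09-03

Gaps: 6, 7, 8, 9, 10, 11 days — each gap is 1 larger than the previous one.
Next gap: 12 days. 2022-07-26 + 12 days = 2022-08-07.
Next gap: 13 days. 2022-08-07 + 13 days = 2022-08-20.
Next gap: 14 days. 2022-08-20 + 14 days = 2022-09-03.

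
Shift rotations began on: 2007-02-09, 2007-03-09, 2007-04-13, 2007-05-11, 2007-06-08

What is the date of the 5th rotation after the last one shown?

All dates are Fridays, 28, 35, 28, 28 days apart.
Specifically, the 2nd Friday of each month.
July 2007 — 2nd Friday is 2007-07-13.
August 2007 — 2nd Friday is 2007-08-10.
2nd Friday of September 2007: 2007-09-14.
October 2007 — 2nd Friday is 2007-10-12.
November 2007 — 2nd Friday is 2007-11-09.

2007-11-09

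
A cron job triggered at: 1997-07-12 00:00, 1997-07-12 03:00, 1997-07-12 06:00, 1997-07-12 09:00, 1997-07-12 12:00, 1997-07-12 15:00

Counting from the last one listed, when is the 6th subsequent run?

1997-07-13 09:00

The interval is a steady 3 hours (3, 3, 3, 3, 3).
1997-07-12 15:00 + 3 h = 1997-07-12 18:00.
1997-07-12 18:00 + 3 h = 1997-07-12 21:00.
1997-07-12 21:00 + 3 h = 1997-07-13 00:00.
1997-07-13 00:00 + 3 h = 1997-07-13 03:00.
1997-07-13 03:00 + 3 h = 1997-07-13 06:00.
1997-07-13 06:00 + 3 h = 1997-07-13 09:00.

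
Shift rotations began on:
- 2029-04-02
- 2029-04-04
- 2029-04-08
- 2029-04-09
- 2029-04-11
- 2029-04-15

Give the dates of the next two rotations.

Every event lands on a Monday or Wednesday or Sunday (gaps cycle 2, 4, 1, 2, 4).
So the schedule is: every Monday, Wednesday and Sunday.
Next Monday: 2029-04-16.
The following Wednesday is 2029-04-18.

2029-04-16, 2029-04-18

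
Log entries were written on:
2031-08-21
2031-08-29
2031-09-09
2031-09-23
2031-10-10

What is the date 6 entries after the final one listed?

2032-03-23

Gaps: 8, 11, 14, 17 days — each gap is 3 larger than the previous one.
Next gap: 20 days. 2031-10-10 + 20 days = 2031-10-30.
Next gap: 23 days. 2031-10-30 + 23 days = 2031-11-22.
Next gap: 26 days. 2031-11-22 + 26 days = 2031-12-18.
Next gap: 29 days. 2031-12-18 + 29 days = 2032-01-16.
Next gap: 32 days. 2032-01-16 + 32 days = 2032-02-17.
Next gap: 35 days. 2032-02-17 + 35 days = 2032-03-23.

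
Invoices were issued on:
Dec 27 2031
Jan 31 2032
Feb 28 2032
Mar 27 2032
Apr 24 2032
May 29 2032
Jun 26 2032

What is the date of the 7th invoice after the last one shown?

Jan 29 2033

All Saturdays; the gaps (35, 28, 28, 28, 35, 28) vary with month length.
This is the last Saturday of each month.
July 2032 ends with Saturday Jul 31 2032.
August 2032 ends with Saturday Aug 28 2032.
September 2032 ends with Saturday Sep 25 2032.
October 2032 ends with Saturday Oct 30 2032.
November 2032 ends with Saturday Nov 27 2032.
Last Saturday of December 2032: Dec 25 2032.
Last Saturday of January 2033: Jan 29 2033.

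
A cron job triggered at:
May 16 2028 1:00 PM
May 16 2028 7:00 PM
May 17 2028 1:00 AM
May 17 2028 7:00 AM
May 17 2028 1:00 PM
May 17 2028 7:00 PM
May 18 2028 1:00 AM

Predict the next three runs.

May 18 2028 7:00 AM, May 18 2028 1:00 PM, May 18 2028 7:00 PM

The interval is a steady 6 hours (6, 6, 6, 6, 6, 6).
May 18 2028 1:00 AM + 6 h = May 18 2028 7:00 AM.
May 18 2028 7:00 AM + 6 h = May 18 2028 1:00 PM.
May 18 2028 1:00 PM + 6 h = May 18 2028 7:00 PM.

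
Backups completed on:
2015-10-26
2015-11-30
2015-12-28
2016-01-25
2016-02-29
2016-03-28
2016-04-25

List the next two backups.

2016-05-30, 2016-06-27

Every date is a Monday; gaps 35, 28, 28, 35, 28, 28 days.
Each is the last Monday of its month (at least one falls on the 29th or later, ruling out '4th Monday').
Last Monday of May 2016: 2016-05-30.
June 2016 ends with Monday 2016-06-27.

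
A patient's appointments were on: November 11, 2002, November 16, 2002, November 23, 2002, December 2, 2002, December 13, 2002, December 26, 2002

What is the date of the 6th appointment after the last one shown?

April 25, 2003

Gaps: 5, 7, 9, 11, 13 days — each gap is 2 larger than the previous one.
Next gap: 15 days. December 26, 2002 + 15 days = January 10, 2003.
Next gap: 17 days. January 10, 2003 + 17 days = January 27, 2003.
Next gap: 19 days. January 27, 2003 + 19 days = February 15, 2003.
Next gap: 21 days. February 15, 2003 + 21 days = March 8, 2003.
Next gap: 23 days. March 8, 2003 + 23 days = March 31, 2003.
Next gap: 25 days. March 31, 2003 + 25 days = April 25, 2003.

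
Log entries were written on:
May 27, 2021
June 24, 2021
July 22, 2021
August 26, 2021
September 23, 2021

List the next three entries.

October 28, 2021; November 25, 2021; December 23, 2021

All dates are Thursdays, 28, 28, 35, 28 days apart.
Specifically, the 4th Thursday of each month.
4th Thursday of October 2021: October 28, 2021.
November 2021 — 4th Thursday is November 25, 2021.
4th Thursday of December 2021: December 23, 2021.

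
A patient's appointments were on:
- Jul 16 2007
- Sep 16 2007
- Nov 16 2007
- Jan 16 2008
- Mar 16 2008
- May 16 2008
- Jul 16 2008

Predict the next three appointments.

Each date is the 16th; the gaps (62, 61, 61, 60, 61, 61) track the month lengths.
The rule is the 16th of every 2 months.
Next: September 2008 → Sep 16 2008.
Next: November 2008 → Nov 16 2008.
Next: January 2009 → Jan 16 2009.

Sep 16 2008, Nov 16 2008, Jan 16 2009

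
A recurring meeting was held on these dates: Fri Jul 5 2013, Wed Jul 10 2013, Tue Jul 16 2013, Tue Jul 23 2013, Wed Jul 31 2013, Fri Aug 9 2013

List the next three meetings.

Mon Aug 19 2013, Fri Aug 30 2013, Wed Sep 11 2013

The spacing grows by 1 each time: 5, 6, 7, 8, 9 days.
Next gap: 10 days. Fri Aug 9 2013 + 10 days = Mon Aug 19 2013.
Next gap: 11 days. Mon Aug 19 2013 + 11 days = Fri Aug 30 2013.
Next gap: 12 days. Fri Aug 30 2013 + 12 days = Wed Sep 11 2013.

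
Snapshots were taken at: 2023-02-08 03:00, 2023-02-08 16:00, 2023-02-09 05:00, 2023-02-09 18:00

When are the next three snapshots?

Gaps: 13, 13, 13 hours — each event is 13 hours after the previous one.
2023-02-09 18:00 + 13 h = 2023-02-10 07:00.
2023-02-10 07:00 + 13 h = 2023-02-10 20:00.
2023-02-10 20:00 + 13 h = 2023-02-11 09:00.

2023-02-10 07:00, 2023-02-10 20:00, 2023-02-11 09:00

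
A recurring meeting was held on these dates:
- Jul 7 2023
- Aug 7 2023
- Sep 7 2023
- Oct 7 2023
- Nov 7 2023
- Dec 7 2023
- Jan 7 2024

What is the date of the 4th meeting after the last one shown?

May 7 2024

The day-of-month is always 7 (31, 31, 30, 31, 30, 31 days between events).
So this recurs on the 7th of each month.
Next: February 2024 → Feb 7 2024.
Next: March 2024 → Mar 7 2024.
Next: April 2024 → Apr 7 2024.
May 2024: May 7 2024.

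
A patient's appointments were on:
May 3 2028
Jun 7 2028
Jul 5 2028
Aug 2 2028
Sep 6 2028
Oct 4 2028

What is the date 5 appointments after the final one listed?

All dates are Wednesdays, 35, 28, 28, 35, 28 days apart.
Specifically, the 1st Wednesday of each month.
1st Wednesday of November 2028: Nov 1 2028.
1st Wednesday of December 2028: Dec 6 2028.
January 2029 — 1st Wednesday is Jan 3 2029.
1st Wednesday of February 2029: Feb 7 2029.
March 2029 — 1st Wednesday is Mar 7 2029.

Mar 7 2029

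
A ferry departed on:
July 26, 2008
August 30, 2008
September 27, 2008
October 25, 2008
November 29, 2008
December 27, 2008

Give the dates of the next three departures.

These are Saturdays with 35, 28, 28, 35, 28-day gaps.
Each is the final Saturday of its month — August 30, 2008 is past the 28th, so '4th Saturday' doesn't fit.
Last Saturday of January 2009: January 31, 2009.
Last Saturday of February 2009: February 28, 2009.
March 2009 ends with Saturday March 28, 2009.

January 31, 2009; February 28, 2009; March 28, 2009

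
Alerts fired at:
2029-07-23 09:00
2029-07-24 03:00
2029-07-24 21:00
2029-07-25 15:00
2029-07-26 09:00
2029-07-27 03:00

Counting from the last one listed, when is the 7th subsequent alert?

The interval is a steady 18 hours (18, 18, 18, 18, 18).
2029-07-27 03:00 + 18 h = 2029-07-27 21:00.
2029-07-27 21:00 + 18 h = 2029-07-28 15:00.
2029-07-28 15:00 + 18 h = 2029-07-29 09:00.
2029-07-29 09:00 + 18 h = 2029-07-30 03:00.
2029-07-30 03:00 + 18 h = 2029-07-30 21:00.
2029-07-30 21:00 + 18 h = 2029-07-31 15:00.
2029-07-31 15:00 + 18 h = 2029-08-01 09:00.

2029-08-01 09:00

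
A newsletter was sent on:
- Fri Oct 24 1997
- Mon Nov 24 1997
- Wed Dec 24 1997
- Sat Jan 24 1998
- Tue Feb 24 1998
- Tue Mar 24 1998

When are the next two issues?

Each date is the 24th; the gaps (31, 30, 31, 31, 28) track the month lengths.
The rule is the 24th of each month.
Next: April 1998 → Fri Apr 24 1998.
Next: May 1998 → Sun May 24 1998.

Fri Apr 24 1998, Sun May 24 1998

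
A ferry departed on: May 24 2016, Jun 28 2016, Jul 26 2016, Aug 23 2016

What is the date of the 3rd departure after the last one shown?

Nov 22 2016

These are Tuesdays at 28- or 35-day spacing (35, 28, 28).
The pattern: 4th Tuesday of the month.
September 2016 — 4th Tuesday is Sep 27 2016.
4th Tuesday of October 2016: Oct 25 2016.
4th Tuesday of November 2016: Nov 22 2016.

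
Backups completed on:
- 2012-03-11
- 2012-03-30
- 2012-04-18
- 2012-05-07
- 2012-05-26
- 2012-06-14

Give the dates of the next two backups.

2012-07-03, 2012-07-22

Gaps between consecutive events: 19, 19, 19, 19, 19 days — a constant 19-day interval.
2012-06-14 + 19 days = 2012-07-03.
2012-07-03 + 19 days = 2012-07-22.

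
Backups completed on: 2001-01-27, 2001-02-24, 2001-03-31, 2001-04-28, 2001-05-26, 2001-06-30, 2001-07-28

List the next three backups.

Every date is a Saturday; gaps 28, 35, 28, 28, 35, 28 days.
Each is the last Saturday of its month (at least one falls on the 29th or later, ruling out '4th Saturday').
August 2001 ends with Saturday 2001-08-25.
Last Saturday of September 2001: 2001-09-29.
October 2001 ends with Saturday 2001-10-27.

2001-08-25, 2001-09-29, 2001-10-27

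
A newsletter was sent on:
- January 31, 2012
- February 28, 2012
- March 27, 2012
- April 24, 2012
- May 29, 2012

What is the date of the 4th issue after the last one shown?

September 25, 2012

All Tuesdays; the gaps (28, 28, 28, 35) vary with month length.
This is the last Tuesday of each month.
June 2012 ends with Tuesday June 26, 2012.
July 2012 ends with Tuesday July 31, 2012.
August 2012 ends with Tuesday August 28, 2012.
Last Tuesday of September 2012: September 25, 2012.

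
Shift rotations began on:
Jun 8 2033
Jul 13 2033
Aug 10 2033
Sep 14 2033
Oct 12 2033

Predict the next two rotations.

All dates are Wednesdays, 35, 28, 35, 28 days apart.
Specifically, the 2nd Wednesday of each month.
November 2033 — 2nd Wednesday is Nov 9 2033.
2nd Wednesday of December 2033: Dec 14 2033.

Nov 9 2033, Dec 14 2033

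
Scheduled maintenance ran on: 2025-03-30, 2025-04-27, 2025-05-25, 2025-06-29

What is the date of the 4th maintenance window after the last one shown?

2025-10-26

These are Sundays with 28, 28, 35-day gaps.
Each is the final Sunday of its month — 2025-03-30 is past the 28th, so '4th Sunday' doesn't fit.
July 2025 ends with Sunday 2025-07-27.
August 2025 ends with Sunday 2025-08-31.
Last Sunday of September 2025: 2025-09-28.
Last Sunday of October 2025: 2025-10-26.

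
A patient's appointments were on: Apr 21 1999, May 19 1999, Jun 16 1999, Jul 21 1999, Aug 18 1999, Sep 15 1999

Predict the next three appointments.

Oct 20 1999, Nov 17 1999, Dec 15 1999

Gaps: 28, 28, 35, 28, 28 days — a mix of 28 and 35. Every date is a Wednesday.
Each is the 3rd Wednesday of its month.
3rd Wednesday of October 1999: Oct 20 1999.
November 1999 — 3rd Wednesday is Nov 17 1999.
December 1999 — 3rd Wednesday is Dec 15 1999.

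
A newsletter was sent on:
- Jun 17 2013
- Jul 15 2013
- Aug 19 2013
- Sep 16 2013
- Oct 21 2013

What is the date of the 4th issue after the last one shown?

These are Mondays at 28- or 35-day spacing (28, 35, 28, 35).
The pattern: 3rd Monday of the month.
3rd Monday of November 2013: Nov 18 2013.
3rd Monday of December 2013: Dec 16 2013.
January 2014 — 3rd Monday is Jan 20 2014.
February 2014 — 3rd Monday is Feb 17 2014.

Feb 17 2014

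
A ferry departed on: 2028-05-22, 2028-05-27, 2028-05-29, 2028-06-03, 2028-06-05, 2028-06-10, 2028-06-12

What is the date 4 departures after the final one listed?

Gaps: 5, 2, 5, 2, 5, 2 days — not constant, but cyclic with period 2.
The events fall on every Monday and Saturday.
The following Saturday is 2028-06-17.
The following Monday is 2028-06-19.
Next Saturday: 2028-06-24.
Next Monday: 2028-06-26.

2028-06-26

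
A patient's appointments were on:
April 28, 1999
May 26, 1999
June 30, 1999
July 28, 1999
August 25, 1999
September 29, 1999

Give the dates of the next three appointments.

Every date is a Wednesday; gaps 28, 35, 28, 28, 35 days.
Each is the last Wednesday of its month (at least one falls on the 29th or later, ruling out '4th Wednesday').
October 1999 ends with Wednesday October 27, 1999.
November 1999 ends with Wednesday November 24, 1999.
Last Wednesday of December 1999: December 29, 1999.

October 27, 1999; November 24, 1999; December 29, 1999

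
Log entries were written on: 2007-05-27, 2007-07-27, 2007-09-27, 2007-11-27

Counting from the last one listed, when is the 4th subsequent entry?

2008-07-27

The day-of-month is always 27 (61, 62, 61 days between events).
So this recurs on the 27th of every 2 months.
Next: January 2008 → 2008-01-27.
March 2008: 2008-03-27.
May 2008: 2008-05-27.
Next: July 2008 → 2008-07-27.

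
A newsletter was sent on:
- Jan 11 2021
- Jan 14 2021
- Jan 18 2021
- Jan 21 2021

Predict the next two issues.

Gaps: 3, 4, 3 days — not constant, but cyclic with period 2.
The events fall on every Monday and Thursday.
The following Monday is Jan 25 2021.
Next Thursday: Jan 28 2021.

Jan 25 2021, Jan 28 2021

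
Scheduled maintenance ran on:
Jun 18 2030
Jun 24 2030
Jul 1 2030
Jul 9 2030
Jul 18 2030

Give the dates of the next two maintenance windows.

Jul 28 2030, Aug 8 2030

Intervals are 6, 7, 8, 9 days — an arithmetic progression with common difference 1.
Next gap: 10 days. Jul 18 2030 + 10 days = Jul 28 2030.
Next gap: 11 days. Jul 28 2030 + 11 days = Aug 8 2030.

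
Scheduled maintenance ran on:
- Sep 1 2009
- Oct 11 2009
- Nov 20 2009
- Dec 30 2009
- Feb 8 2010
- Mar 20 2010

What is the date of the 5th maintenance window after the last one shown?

Oct 6 2010

Gaps between consecutive events: 40, 40, 40, 40, 40 days — a constant 40-day interval.
Mar 20 2010 + 40 days = Apr 29 2010.
Apr 29 2010 + 40 days = Jun 8 2010.
Jun 8 2010 + 40 days = Jul 18 2010.
Jul 18 2010 + 40 days = Aug 27 2010.
Aug 27 2010 + 40 days = Oct 6 2010.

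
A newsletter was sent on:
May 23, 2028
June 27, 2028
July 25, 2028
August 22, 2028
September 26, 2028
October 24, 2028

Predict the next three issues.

All dates are Tuesdays, 35, 28, 28, 35, 28 days apart.
Specifically, the 4th Tuesday of each month.
4th Tuesday of November 2028: November 28, 2028.
4th Tuesday of December 2028: December 26, 2028.
January 2029 — 4th Tuesday is January 23, 2029.

November 28, 2028; December 26, 2028; January 23, 2029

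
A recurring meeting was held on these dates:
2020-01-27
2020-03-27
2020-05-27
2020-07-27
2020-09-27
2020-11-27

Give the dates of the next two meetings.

2021-01-27, 2021-03-27

The day-of-month is always 27 (60, 61, 61, 62, 61 days between events).
So this recurs on the 27th of every 2 months.
January 2021: 2021-01-27.
Next: March 2021 → 2021-03-27.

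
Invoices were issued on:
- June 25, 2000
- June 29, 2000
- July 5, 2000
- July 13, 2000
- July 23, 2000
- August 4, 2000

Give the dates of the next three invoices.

August 18, 2000; September 3, 2000; September 21, 2000

The spacing grows by 2 each time: 4, 6, 8, 10, 12 days.
Next gap: 14 days. August 4, 2000 + 14 days = August 18, 2000.
Next gap: 16 days. August 18, 2000 + 16 days = September 3, 2000.
Next gap: 18 days. September 3, 2000 + 18 days = September 21, 2000.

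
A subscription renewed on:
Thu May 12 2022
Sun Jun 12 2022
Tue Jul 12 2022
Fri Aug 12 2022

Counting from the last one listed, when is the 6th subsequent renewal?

Sun Feb 12 2023

Gaps: 31, 30, 31 days — not constant. Every event is on the 12th of the month.
Pattern: the 12th of each month.
September 2022: Mon Sep 12 2022.
October 2022: Wed Oct 12 2022.
Next: November 2022 → Sat Nov 12 2022.
December 2022: Mon Dec 12 2022.
January 2023: Thu Jan 12 2023.
February 2023: Sun Feb 12 2023.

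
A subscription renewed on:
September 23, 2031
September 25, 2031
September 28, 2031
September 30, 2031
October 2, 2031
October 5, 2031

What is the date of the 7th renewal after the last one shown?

Gaps: 2, 3, 2, 2, 3 days — not constant, but cyclic with period 3.
The events fall on every Tuesday, Thursday and Sunday.
Next Tuesday: October 7, 2031.
The following Thursday is October 9, 2031.
The following Sunday is October 12, 2031.
The following Tuesday is October 14, 2031.
The following Thursday is October 16, 2031.
The following Sunday is October 19, 2031.
Next Tuesday: October 21, 2031.

October 21, 2031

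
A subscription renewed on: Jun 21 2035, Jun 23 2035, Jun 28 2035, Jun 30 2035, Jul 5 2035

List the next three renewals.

Jul 7 2035, Jul 12 2035, Jul 14 2035

The gap pattern 2, 5, 2, 5 repeats every 2 events.
These are the Thursdays and Saturdays of each week.
The following Saturday is Jul 7 2035.
Next Thursday: Jul 12 2035.
The following Saturday is Jul 14 2035.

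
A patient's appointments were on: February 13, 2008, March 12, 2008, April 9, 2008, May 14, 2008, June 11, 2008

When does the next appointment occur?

July 9, 2008

Gaps: 28, 28, 35, 28 days — a mix of 28 and 35. Every date is a Wednesday.
Each is the 2nd Wednesday of its month.
2nd Wednesday of July 2008: July 9, 2008.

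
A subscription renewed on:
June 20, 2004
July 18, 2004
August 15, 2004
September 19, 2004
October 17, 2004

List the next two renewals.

Gaps: 28, 28, 35, 28 days — a mix of 28 and 35. Every date is a Sunday.
Each is the 3rd Sunday of its month.
November 2004 — 3rd Sunday is November 21, 2004.
December 2004 — 3rd Sunday is December 19, 2004.

November 21, 2004; December 19, 2004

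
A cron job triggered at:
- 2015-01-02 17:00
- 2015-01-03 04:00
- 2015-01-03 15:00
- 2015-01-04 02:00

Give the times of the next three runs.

2015-01-04 13:00, 2015-01-05 00:00, 2015-01-05 11:00

Spacing: 11, 11, 11 h — constant 11 h.
2015-01-04 02:00 + 11 h = 2015-01-04 13:00.
2015-01-04 13:00 + 11 h = 2015-01-05 00:00.
2015-01-05 00:00 + 11 h = 2015-01-05 11:00.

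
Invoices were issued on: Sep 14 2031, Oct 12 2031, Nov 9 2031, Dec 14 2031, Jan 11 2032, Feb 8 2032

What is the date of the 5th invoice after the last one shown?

Gaps: 28, 28, 35, 28, 28 days — a mix of 28 and 35. Every date is a Sunday.
Each is the 2nd Sunday of its month.
2nd Sunday of March 2032: Mar 14 2032.
April 2032 — 2nd Sunday is Apr 11 2032.
2nd Sunday of May 2032: May 9 2032.
June 2032 — 2nd Sunday is Jun 13 2032.
2nd Sunday of July 2032: Jul 11 2032.

Jul 11 2032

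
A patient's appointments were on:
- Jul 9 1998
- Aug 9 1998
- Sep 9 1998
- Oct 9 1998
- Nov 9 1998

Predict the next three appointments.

Each date is the 9th; the gaps (31, 31, 30, 31) track the month lengths.
The rule is the 9th of each month.
December 1998: Dec 9 1998.
January 1999: Jan 9 1999.
February 1999: Feb 9 1999.

Dec 9 1998, Jan 9 1999, Feb 9 1999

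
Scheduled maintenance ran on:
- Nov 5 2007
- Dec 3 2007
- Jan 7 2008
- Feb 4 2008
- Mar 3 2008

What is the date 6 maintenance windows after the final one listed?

Gaps: 28, 35, 28, 28 days — a mix of 28 and 35. Every date is a Monday.
Each is the 1st Monday of its month.
1st Monday of April 2008: Apr 7 2008.
May 2008 — 1st Monday is May 5 2008.
1st Monday of June 2008: Jun 2 2008.
July 2008 — 1st Monday is Jul 7 2008.
1st Monday of August 2008: Aug 4 2008.
1st Monday of September 2008: Sep 1 2008.

Sep 1 2008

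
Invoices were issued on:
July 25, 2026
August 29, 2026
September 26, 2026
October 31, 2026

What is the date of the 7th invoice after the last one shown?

These are Saturdays with 35, 28, 35-day gaps.
Each is the final Saturday of its month — August 29, 2026 is past the 28th, so '4th Saturday' doesn't fit.
November 2026 ends with Saturday November 28, 2026.
December 2026 ends with Saturday December 26, 2026.
January 2027 ends with Saturday January 30, 2027.
February 2027 ends with Saturday February 27, 2027.
Last Saturday of March 2027: March 27, 2027.
April 2027 ends with Saturday April 24, 2027.
Last Saturday of May 2027: May 29, 2027.

May 29, 2027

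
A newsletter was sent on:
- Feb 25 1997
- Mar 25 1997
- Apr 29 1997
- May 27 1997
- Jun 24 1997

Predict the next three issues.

Jul 29 1997, Aug 26 1997, Sep 30 1997

Every date is a Tuesday; gaps 28, 35, 28, 28 days.
Each is the last Tuesday of its month (at least one falls on the 29th or later, ruling out '4th Tuesday').
July 1997 ends with Tuesday Jul 29 1997.
August 1997 ends with Tuesday Aug 26 1997.
September 1997 ends with Tuesday Sep 30 1997.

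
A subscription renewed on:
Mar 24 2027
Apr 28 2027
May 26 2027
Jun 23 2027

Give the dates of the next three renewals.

Jul 28 2027, Aug 25 2027, Sep 22 2027

All dates are Wednesdays, 35, 28, 28 days apart.
Specifically, the 4th Wednesday of each month.
July 2027 — 4th Wednesday is Jul 28 2027.
August 2027 — 4th Wednesday is Aug 25 2027.
4th Wednesday of September 2027: Sep 22 2027.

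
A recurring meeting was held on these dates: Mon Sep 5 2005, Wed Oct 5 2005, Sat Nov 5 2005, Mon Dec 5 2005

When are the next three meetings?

Each date is the 5th; the gaps (30, 31, 30) track the month lengths.
The rule is the 5th of each month.
January 2006: Thu Jan 5 2006.
February 2006: Sun Feb 5 2006.
Next: March 2006 → Sun Mar 5 2006.

Thu Jan 5 2006, Sun Feb 5 2006, Sun Mar 5 2006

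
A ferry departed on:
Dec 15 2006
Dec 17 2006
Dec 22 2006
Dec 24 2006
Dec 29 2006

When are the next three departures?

The gap pattern 2, 5, 2, 5 repeats every 2 events.
These are the Fridays and Sundays of each week.
The following Sunday is Dec 31 2006.
The following Friday is Jan 5 2007.
Next Sunday: Jan 7 2007.

Dec 31 2006, Jan 5 2007, Jan 7 2007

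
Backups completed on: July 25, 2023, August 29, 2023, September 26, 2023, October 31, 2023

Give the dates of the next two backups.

November 28, 2023; December 26, 2023

These are Tuesdays with 35, 28, 35-day gaps.
Each is the final Tuesday of its month — August 29, 2023 is past the 28th, so '4th Tuesday' doesn't fit.
November 2023 ends with Tuesday November 28, 2023.
December 2023 ends with Tuesday December 26, 2023.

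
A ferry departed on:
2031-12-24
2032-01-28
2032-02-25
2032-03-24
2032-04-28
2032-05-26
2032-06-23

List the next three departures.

These are Wednesdays at 28- or 35-day spacing (35, 28, 28, 35, 28, 28).
The pattern: 4th Wednesday of the month.
July 2032 — 4th Wednesday is 2032-07-28.
4th Wednesday of August 2032: 2032-08-25.
September 2032 — 4th Wednesday is 2032-09-22.

2032-07-28, 2032-08-25, 2032-09-22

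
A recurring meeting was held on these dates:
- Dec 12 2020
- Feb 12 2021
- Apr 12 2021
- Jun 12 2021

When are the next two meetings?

The day-of-month is always 12 (62, 59, 61 days between events).
So this recurs on the 12th of every 2 months.
Next: August 2021 → Aug 12 2021.
Next: October 2021 → Oct 12 2021.

Aug 12 2021, Oct 12 2021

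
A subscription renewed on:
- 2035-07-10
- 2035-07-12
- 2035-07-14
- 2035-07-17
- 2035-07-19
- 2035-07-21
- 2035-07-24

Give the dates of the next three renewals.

2035-07-26, 2035-07-28, 2035-07-31

Every event lands on a Tuesday or Thursday or Saturday (gaps cycle 2, 2, 3, 2, 2, 3).
So the schedule is: every Tuesday, Thursday and Saturday.
The following Thursday is 2035-07-26.
The following Saturday is 2035-07-28.
The following Tuesday is 2035-07-31.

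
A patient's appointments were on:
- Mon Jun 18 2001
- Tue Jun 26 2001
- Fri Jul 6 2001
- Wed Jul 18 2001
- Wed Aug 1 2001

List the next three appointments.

Fri Aug 17 2001, Tue Sep 4 2001, Mon Sep 24 2001

Gaps: 8, 10, 12, 14 days — each gap is 2 larger than the previous one.
Next gap: 16 days. Wed Aug 1 2001 + 16 days = Fri Aug 17 2001.
Next gap: 18 days. Fri Aug 17 2001 + 18 days = Tue Sep 4 2001.
Next gap: 20 days. Tue Sep 4 2001 + 20 days = Mon Sep 24 2001.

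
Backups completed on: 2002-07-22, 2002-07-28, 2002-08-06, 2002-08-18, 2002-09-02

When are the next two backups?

2002-09-20, 2002-10-11

Intervals are 6, 9, 12, 15 days — an arithmetic progression with common difference 3.
Next gap: 18 days. 2002-09-02 + 18 days = 2002-09-20.
Next gap: 21 days. 2002-09-20 + 21 days = 2002-10-11.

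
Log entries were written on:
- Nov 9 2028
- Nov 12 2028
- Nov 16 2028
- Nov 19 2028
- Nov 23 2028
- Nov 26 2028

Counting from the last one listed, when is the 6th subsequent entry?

Every event lands on a Thursday or Sunday (gaps cycle 3, 4, 3, 4, 3).
So the schedule is: every Thursday and Sunday.
Next Thursday: Nov 30 2028.
Next Sunday: Dec 3 2028.
The following Thursday is Dec 7 2028.
Next Sunday: Dec 10 2028.
Next Thursday: Dec 14 2028.
The following Sunday is Dec 17 2028.

Dec 17 2028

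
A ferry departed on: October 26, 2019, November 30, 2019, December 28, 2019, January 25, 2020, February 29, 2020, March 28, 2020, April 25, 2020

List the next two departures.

May 30, 2020; June 27, 2020

These are Saturdays with 35, 28, 28, 35, 28, 28-day gaps.
Each is the final Saturday of its month — November 30, 2019 is past the 28th, so '4th Saturday' doesn't fit.
Last Saturday of May 2020: May 30, 2020.
June 2020 ends with Saturday June 27, 2020.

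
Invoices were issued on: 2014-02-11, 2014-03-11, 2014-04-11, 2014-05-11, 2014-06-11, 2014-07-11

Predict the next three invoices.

The day-of-month is always 11 (28, 31, 30, 31, 30 days between events).
So this recurs on the 11th of each month.
August 2014: 2014-08-11.
September 2014: 2014-09-11.
October 2014: 2014-10-11.

2014-08-11, 2014-09-11, 2014-10-11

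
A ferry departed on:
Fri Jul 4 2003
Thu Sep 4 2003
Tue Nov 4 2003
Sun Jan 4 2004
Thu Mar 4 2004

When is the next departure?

Each date is the 4th; the gaps (62, 61, 61, 60) track the month lengths.
The rule is the 4th of every 2 months.
Next: May 2004 → Tue May 4 2004.

Tue May 4 2004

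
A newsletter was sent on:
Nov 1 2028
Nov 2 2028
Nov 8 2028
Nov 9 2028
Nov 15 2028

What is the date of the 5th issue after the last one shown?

The gap pattern 1, 6, 1, 6 repeats every 2 events.
These are the Wednesdays and Thursdays of each week.
Next Thursday: Nov 16 2028.
The following Wednesday is Nov 22 2028.
The following Thursday is Nov 23 2028.
The following Wednesday is Nov 29 2028.
Next Thursday: Nov 30 2028.

Nov 30 2028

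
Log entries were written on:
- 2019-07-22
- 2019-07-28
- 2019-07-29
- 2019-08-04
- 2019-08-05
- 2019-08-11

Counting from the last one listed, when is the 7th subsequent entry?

2019-09-02

Gaps: 6, 1, 6, 1, 6 days — not constant, but cyclic with period 2.
The events fall on every Monday and Sunday.
The following Monday is 2019-08-12.
The following Sunday is 2019-08-18.
Next Monday: 2019-08-19.
Next Sunday: 2019-08-25.
The following Monday is 2019-08-26.
Next Sunday: 2019-09-01.
Next Monday: 2019-09-02.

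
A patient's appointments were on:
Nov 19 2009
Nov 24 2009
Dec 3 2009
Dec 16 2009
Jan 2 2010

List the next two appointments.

Intervals are 5, 9, 13, 17 days — an arithmetic progression with common difference 4.
Next gap: 21 days. Jan 2 2010 + 21 days = Jan 23 2010.
Next gap: 25 days. Jan 23 2010 + 25 days = Feb 17 2010.

Jan 23 2010, Feb 17 2010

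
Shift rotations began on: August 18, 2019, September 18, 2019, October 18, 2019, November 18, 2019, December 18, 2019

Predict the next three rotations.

January 18, 2020; February 18, 2020; March 18, 2020

The day-of-month is always 18 (31, 30, 31, 30 days between events).
So this recurs on the 18th of each month.
January 2020: January 18, 2020.
Next: February 2020 → February 18, 2020.
March 2020: March 18, 2020.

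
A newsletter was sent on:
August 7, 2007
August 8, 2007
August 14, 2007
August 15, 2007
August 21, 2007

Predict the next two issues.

Gaps: 1, 6, 1, 6 days — not constant, but cyclic with period 2.
The events fall on every Tuesday and Wednesday.
The following Wednesday is August 22, 2007.
The following Tuesday is August 28, 2007.

August 22, 2007; August 28, 2007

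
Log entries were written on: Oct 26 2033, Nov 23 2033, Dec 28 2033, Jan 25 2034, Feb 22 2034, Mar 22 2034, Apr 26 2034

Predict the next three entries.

May 24 2034, Jun 28 2034, Jul 26 2034

All dates are Wednesdays, 28, 35, 28, 28, 28, 35 days apart.
Specifically, the 4th Wednesday of each month.
4th Wednesday of May 2034: May 24 2034.
4th Wednesday of June 2034: Jun 28 2034.
4th Wednesday of July 2034: Jul 26 2034.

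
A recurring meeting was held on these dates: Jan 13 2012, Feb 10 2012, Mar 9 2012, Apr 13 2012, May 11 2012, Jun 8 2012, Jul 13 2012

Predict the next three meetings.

Aug 10 2012, Sep 14 2012, Oct 12 2012

These are Fridays at 28- or 35-day spacing (28, 28, 35, 28, 28, 35).
The pattern: 2nd Friday of the month.
2nd Friday of August 2012: Aug 10 2012.
September 2012 — 2nd Friday is Sep 14 2012.
2nd Friday of October 2012: Oct 12 2012.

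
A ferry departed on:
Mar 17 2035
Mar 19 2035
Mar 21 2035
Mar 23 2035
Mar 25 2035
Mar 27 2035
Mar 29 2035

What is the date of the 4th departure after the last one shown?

Apr 6 2035

Gaps between consecutive events: 2, 2, 2, 2, 2, 2 days — a constant 2-day interval.
Mar 29 2035 + 2 days = Mar 31 2035.
Mar 31 2035 + 2 days = Apr 2 2035.
Apr 2 2035 + 2 days = Apr 4 2035.
Apr 4 2035 + 2 days = Apr 6 2035.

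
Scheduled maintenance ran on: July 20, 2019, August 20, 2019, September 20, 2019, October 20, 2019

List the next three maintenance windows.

Gaps: 31, 31, 30 days — not constant. Every event is on the 20th of the month.
Pattern: the 20th of each month.
Next: November 2019 → November 20, 2019.
December 2019: December 20, 2019.
January 2020: January 20, 2020.

November 20, 2019; December 20, 2019; January 20, 2020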